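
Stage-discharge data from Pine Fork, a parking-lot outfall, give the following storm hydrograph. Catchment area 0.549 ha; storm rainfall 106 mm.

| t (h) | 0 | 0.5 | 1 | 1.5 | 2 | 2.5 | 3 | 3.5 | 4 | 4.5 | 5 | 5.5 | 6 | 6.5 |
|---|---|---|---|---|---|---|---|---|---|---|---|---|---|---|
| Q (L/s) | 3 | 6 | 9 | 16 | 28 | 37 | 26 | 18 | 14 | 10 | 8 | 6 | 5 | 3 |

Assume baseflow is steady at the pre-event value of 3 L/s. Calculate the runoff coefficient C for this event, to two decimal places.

C ≈ 0.45

ΣQ_DR = 147.0 L/s; V = ΣQ_DR·Δt = 2.646 × 10^5 L.
Runoff depth d = V / A = 48.20 mm.
C = d / P = 48.20 / 106 = 0.45.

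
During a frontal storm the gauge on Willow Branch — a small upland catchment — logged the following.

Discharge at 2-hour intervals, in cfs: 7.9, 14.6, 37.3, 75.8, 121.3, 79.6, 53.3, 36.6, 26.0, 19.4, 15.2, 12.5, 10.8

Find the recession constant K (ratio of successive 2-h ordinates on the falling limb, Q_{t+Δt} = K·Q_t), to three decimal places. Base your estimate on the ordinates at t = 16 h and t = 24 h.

K ≈ 0.803

Using the recession-limb readings at t = 16 h and t = 24 h: Q falls from 26.0 to 10.8 cfs over 4 intervals.
K = (Q₂/Q₁)^(1/4) = (10.8/26.0)^(1/4) = 0.803.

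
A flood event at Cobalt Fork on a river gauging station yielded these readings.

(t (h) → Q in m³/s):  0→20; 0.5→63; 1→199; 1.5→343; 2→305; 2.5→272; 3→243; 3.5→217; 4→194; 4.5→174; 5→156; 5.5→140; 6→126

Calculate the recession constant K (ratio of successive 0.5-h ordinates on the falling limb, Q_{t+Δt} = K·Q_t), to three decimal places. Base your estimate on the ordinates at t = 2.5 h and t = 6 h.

K ≈ 0.896

Using the recession-limb readings at t = 2.5 h and t = 6 h: Q falls from 272 to 126 m³/s over 7 intervals.
K = (Q₂/Q₁)^(1/7) = (126/272)^(1/7) = 0.896.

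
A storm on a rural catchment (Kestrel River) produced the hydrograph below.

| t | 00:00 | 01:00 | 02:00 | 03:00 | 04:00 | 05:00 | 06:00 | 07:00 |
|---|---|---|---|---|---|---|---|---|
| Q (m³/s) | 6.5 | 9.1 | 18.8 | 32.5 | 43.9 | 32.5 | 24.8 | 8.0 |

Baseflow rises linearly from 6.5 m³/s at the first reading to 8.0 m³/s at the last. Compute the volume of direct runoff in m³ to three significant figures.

V ≈ 4.25 × 10^5 m³

Direct-runoff ordinates (Q − Q_b): 0.00, 2.39, 11.87, 25.36, 36.54, 24.93, 17.01, 0.00 m³/s.
ΣQ_DR = 118.1 m³/s.
With Δt = 1 h = 3600 s, V = ΣQ_DR · Δt = 118.1 × 3600 = 4.25 × 10^5 m³.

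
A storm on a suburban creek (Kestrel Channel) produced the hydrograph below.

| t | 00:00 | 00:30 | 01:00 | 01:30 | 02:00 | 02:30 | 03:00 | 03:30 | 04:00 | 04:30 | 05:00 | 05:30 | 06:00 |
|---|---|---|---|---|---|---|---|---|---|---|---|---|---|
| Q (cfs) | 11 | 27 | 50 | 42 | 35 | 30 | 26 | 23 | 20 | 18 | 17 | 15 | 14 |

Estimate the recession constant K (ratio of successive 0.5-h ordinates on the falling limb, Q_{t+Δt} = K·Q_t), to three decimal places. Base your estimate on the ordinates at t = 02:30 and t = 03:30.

Using the recession-limb readings at t = 02:30 and t = 03:30: Q falls from 30 to 23 cfs over 2 intervals.
K = (Q₂/Q₁)^(1/2) = (23/30)^(1/2) = 0.876.

K ≈ 0.876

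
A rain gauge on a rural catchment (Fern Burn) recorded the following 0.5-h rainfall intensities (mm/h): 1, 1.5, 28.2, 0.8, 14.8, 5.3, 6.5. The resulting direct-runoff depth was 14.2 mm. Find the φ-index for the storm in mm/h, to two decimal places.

Only the 2 blocks with intensity above φ contribute runoff: 28.2, 14.8 mm/h.
Σ(I−φ)·Δt = d  ⇒  (28.2+14.8 − 2φ)·0.5 = 14.2
φ = (43.00 − 14.2/0.5) / 2 = 7.30 mm/h.

φ ≈ 7.30 mm/h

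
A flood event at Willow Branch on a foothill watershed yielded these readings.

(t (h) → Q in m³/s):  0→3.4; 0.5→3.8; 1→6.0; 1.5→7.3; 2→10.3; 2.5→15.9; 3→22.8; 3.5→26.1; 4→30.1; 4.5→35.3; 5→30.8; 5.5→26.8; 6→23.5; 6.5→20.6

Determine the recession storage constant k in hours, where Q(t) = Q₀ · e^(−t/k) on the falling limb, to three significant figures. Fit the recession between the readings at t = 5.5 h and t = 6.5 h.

k ≈ 3.80 h

On the falling limb, Q drops from 26.8 to 20.6 m³/s between t = 5.5 h and t = 6.5 h (Δt = 1 h).
k = −Δt / ln(Q₂/Q₁) = −1 / ln(20.6/26.8) = 3.80 h.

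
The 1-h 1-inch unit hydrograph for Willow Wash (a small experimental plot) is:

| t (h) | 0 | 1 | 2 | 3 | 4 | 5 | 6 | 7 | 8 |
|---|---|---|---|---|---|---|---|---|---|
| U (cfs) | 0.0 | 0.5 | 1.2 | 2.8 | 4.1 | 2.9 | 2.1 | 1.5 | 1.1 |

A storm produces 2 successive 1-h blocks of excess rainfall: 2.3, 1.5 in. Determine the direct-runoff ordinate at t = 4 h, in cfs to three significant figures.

By discrete convolution, Q_j = Σ (P_i / 1 in) · U_{j−i}.
At t = 4 h (j=4): Q = (2.3/1)·4.1 + (1.5/1)·2.8 = 13.6 cfs.

Q ≈ 13.6 cfs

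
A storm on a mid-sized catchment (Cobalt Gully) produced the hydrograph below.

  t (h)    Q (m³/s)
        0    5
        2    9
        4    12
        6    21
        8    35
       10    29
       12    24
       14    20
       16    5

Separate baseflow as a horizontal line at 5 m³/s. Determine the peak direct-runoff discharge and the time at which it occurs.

Subtracting baseflow gives direct-runoff ordinates: 0.0, 4.0, 7.0, 16.0, 30.0, 24.0, 19.0, 15.0, 0.0 m³/s.
The maximum is 30.0 m³/s, occurring at the reading for t = 8 h.

Q_p = 30.0 m³/s at t = 8 h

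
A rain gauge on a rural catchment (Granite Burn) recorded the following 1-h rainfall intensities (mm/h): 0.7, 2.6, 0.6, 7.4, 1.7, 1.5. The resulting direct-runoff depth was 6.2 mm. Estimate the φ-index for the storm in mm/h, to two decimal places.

Only the 2 blocks with intensity above φ contribute runoff: 2.6, 7.4 mm/h.
Σ(I−φ)·Δt = d  ⇒  (2.6+7.4 − 2φ)·1 = 6.2
φ = (10.00 − 6.2/1) / 2 = 1.90 mm/h.

φ ≈ 1.90 mm/h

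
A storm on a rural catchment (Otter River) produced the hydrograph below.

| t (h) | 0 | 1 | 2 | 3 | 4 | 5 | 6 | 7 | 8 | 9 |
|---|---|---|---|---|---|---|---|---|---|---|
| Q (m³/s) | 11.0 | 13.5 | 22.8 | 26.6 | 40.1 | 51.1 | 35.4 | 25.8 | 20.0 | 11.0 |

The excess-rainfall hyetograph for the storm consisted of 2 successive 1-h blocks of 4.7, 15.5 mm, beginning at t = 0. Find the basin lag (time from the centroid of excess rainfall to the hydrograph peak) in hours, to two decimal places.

t_L ≈ 3.73 h

Centroid of excess rainfall: t_c = Σ P_i·t̄_i / ΣP_i = 1.2673 h (block centres at 0.5, 1.5 h).
Hydrograph peak occurs at t = 5 h, so basin lag t_L = 5 − 1.2673 = 3.73 h.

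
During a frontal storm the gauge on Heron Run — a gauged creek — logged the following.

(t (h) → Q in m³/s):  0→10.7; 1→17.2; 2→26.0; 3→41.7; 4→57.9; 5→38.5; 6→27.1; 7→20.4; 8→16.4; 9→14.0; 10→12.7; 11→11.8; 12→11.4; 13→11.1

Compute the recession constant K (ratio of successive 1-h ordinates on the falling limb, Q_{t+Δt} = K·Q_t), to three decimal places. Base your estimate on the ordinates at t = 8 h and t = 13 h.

Using the recession-limb readings at t = 8 h and t = 13 h: Q falls from 16.4 to 11.1 m³/s over 5 intervals.
K = (Q₂/Q₁)^(1/5) = (11.1/16.4)^(1/5) = 0.925.

K ≈ 0.925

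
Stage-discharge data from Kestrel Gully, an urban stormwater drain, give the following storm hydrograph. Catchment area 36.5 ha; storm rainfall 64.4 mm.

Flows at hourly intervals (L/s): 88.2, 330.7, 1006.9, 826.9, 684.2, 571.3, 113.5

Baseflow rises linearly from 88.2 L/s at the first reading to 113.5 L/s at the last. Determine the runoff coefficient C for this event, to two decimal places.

ΣQ_DR = 2916 L/s; V = ΣQ_DR·Δt = 1.050 × 10^7 L.
Runoff depth d = V / A = 28.76 mm.
C = d / P = 28.76 / 64.4 = 0.45.

C ≈ 0.45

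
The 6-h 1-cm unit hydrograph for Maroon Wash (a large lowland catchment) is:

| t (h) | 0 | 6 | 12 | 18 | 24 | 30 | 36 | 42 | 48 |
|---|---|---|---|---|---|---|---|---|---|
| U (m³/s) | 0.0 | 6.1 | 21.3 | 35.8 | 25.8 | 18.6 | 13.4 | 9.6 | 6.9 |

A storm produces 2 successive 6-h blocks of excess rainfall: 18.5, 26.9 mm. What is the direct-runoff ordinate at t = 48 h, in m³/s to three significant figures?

Q ≈ 38.6 m³/s

By discrete convolution, Q_j = Σ (P_i / 10 mm) · U_{j−i}.
At t = 48 h (j=8): Q = (18.5/10)·6.9 + (26.9/10)·9.6 = 38.6 m³/s.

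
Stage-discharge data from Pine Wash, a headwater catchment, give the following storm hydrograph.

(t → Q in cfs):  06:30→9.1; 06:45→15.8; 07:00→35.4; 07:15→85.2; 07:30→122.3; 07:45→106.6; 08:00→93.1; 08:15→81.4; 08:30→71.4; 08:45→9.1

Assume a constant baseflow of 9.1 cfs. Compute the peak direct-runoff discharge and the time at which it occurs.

Subtracting baseflow gives direct-runoff ordinates: 0.0, 6.7, 26.3, 76.1, 113.2, 97.5, 84.0, 72.3, 62.3, 0.0 cfs.
The maximum is 113.2 cfs, occurring at the reading for t = 07:30.

Q_p = 113.2 cfs at t = 07:30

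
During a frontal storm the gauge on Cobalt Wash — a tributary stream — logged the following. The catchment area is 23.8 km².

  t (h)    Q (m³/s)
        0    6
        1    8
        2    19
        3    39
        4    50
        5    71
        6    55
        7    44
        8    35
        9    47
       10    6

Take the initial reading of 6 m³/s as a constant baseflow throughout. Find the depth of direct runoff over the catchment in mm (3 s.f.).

d ≈ 47.5 mm

Direct runoff: 0.0, 2.0, 13.0, 33.0, 44.0, 65.0, 49.0, 38.0, 29.0, 41.0, 0.0 m³/s; ΣQ_DR = 314.0 m³/s.
V = ΣQ_DR · Δt = 314.0 × 3600 s = 1.130 × 10^6 m³.
Over A = 23.8 km², depth = V / A = 47.5 mm.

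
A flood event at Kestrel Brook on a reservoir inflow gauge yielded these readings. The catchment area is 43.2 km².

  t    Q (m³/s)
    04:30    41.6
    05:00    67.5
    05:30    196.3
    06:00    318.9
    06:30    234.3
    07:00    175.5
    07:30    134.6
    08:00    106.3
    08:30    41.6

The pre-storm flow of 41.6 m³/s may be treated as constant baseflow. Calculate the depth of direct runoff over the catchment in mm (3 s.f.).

Direct runoff: 0.0, 25.9, 154.7, 277.3, 192.7, 133.9, 93.0, 64.7, 0.0 m³/s; ΣQ_DR = 942.2 m³/s.
V = ΣQ_DR · Δt = 942.2 × 1800 s = 1.696 × 10^6 m³.
Over A = 43.2 km², depth = V / A = 39.3 mm.

d ≈ 39.3 mm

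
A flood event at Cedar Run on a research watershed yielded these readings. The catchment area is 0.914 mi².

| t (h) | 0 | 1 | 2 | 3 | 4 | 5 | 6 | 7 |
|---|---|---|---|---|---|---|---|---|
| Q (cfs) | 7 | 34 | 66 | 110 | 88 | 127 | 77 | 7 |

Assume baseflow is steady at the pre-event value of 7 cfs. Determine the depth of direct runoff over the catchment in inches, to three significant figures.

d ≈ 0.780 in

Direct runoff: 0.0, 27.0, 59.0, 103.0, 81.0, 120.0, 70.0, 0.0 cfs; ΣQ_DR = 460.0 cfs.
V = ΣQ_DR · Δt = 460.0 × 3600 s = 1.656 × 10^6 ft³.
Over A = 0.914 mi², depth = V / A = 0.780 in.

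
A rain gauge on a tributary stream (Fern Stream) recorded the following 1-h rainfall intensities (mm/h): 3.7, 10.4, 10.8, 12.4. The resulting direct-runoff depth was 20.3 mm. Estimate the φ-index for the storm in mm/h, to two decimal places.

φ ≈ 4.43 mm/h

Only the 3 blocks with intensity above φ contribute runoff: 10.4, 10.8, 12.4 mm/h.
Σ(I−φ)·Δt = d  ⇒  (10.4+10.8+12.4 − 3φ)·1 = 20.3
φ = (33.60 − 20.3/1) / 3 = 4.43 mm/h.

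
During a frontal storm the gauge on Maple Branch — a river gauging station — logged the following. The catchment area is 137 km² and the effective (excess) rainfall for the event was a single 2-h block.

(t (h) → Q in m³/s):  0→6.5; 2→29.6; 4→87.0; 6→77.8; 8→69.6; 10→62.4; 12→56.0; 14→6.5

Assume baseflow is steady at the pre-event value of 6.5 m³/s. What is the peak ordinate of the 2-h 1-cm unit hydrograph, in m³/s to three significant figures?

Direct runoff: 0.0, 23.1, 80.5, 71.3, 63.1, 55.9, 49.5, 0.0 m³/s; ΣQ_DR = 343.4 m³/s, peak = 80.5 m³/s.
Runoff depth d = ΣQ_DR·Δt / A = 343.4 × 7200 / (137 km²) = 18.05 mm.
The 1-cm UH is the DRH scaled by (10 mm)/d, so U_p = 80.5 × 10/18.05 = 44.6 m³/s.

U_p ≈ 44.6 m³/s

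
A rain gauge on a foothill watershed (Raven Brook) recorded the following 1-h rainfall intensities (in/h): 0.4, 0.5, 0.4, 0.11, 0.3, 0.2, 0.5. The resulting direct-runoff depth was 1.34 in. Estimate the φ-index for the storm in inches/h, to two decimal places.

φ ≈ 0.16 in/h

Only the 6 blocks with intensity above φ contribute runoff: 0.4, 0.5, 0.4, 0.3, 0.2, 0.5 in/h.
Σ(I−φ)·Δt = d  ⇒  (0.4+0.5+0.4+0.3+0.2+0.5 − 6φ)·1 = 1.34
φ = (2.300 − 1.34/1) / 6 = 0.16 in/h.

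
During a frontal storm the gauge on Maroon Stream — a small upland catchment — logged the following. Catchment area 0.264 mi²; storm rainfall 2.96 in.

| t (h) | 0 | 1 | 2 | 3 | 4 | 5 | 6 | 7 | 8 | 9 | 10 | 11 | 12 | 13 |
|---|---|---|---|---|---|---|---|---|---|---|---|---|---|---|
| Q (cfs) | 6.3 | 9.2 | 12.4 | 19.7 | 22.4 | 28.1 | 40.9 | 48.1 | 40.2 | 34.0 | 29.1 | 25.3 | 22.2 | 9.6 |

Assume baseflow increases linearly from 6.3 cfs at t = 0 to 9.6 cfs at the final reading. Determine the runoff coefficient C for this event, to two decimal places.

ΣQ_DR = 236.2 cfs; V = ΣQ_DR·Δt = 8.503 × 10^5 ft³.
Runoff depth d = V / A = 1.386 in.
C = d / P = 1.386 / 2.96 = 0.47.

C ≈ 0.47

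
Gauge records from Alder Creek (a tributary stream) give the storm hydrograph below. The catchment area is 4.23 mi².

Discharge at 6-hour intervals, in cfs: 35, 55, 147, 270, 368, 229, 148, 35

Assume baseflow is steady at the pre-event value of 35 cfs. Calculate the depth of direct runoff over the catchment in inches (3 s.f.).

d ≈ 2.21 in

Direct runoff: 0.0, 20.0, 112.0, 235.0, 333.0, 194.0, 113.0, 0.0 cfs; ΣQ_DR = 1007 cfs.
V = ΣQ_DR · Δt = 1007 × 21600 s = 2.175 × 10^7 ft³.
Over A = 4.23 mi², depth = V / A = 2.21 in.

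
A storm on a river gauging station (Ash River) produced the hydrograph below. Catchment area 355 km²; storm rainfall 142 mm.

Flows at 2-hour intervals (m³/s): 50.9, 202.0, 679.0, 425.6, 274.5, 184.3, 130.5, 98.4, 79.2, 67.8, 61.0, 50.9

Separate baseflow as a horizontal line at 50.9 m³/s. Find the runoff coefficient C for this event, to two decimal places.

ΣQ_DR = 1693 m³/s; V = ΣQ_DR·Δt = 1.219 × 10^7 m³.
Runoff depth d = V / A = 34.34 mm.
C = d / P = 34.34 / 142 = 0.24.

C ≈ 0.24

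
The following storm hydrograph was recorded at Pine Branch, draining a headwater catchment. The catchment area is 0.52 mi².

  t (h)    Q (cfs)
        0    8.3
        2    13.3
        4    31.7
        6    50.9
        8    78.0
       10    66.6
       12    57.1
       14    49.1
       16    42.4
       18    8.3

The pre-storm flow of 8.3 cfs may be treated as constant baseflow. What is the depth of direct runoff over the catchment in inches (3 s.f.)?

d ≈ 1.92 in

Direct runoff: 0.0, 5.0, 23.4, 42.6, 69.7, 58.3, 48.8, 40.8, 34.1, 0.0 cfs; ΣQ_DR = 322.7 cfs.
V = ΣQ_DR · Δt = 322.7 × 7200 s = 2.323 × 10^6 ft³.
Over A = 0.52 mi², depth = V / A = 1.92 in.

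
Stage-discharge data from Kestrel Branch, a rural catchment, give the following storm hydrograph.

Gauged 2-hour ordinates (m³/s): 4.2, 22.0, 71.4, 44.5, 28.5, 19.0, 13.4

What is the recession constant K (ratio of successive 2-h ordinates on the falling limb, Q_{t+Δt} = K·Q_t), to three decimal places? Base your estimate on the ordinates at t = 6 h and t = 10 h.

K ≈ 0.653

Using the recession-limb readings at t = 6 h and t = 10 h: Q falls from 44.5 to 19.0 m³/s over 2 intervals.
K = (Q₂/Q₁)^(1/2) = (19.0/44.5)^(1/2) = 0.653.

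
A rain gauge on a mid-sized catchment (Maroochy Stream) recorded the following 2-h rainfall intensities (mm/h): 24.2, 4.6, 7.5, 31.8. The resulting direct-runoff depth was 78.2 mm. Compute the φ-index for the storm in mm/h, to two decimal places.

φ ≈ 8.45 mm/h

Only the 2 blocks with intensity above φ contribute runoff: 24.2, 31.8 mm/h.
Σ(I−φ)·Δt = d  ⇒  (24.2+31.8 − 2φ)·2 = 78.2
φ = (56.00 − 78.2/2) / 2 = 8.45 mm/h.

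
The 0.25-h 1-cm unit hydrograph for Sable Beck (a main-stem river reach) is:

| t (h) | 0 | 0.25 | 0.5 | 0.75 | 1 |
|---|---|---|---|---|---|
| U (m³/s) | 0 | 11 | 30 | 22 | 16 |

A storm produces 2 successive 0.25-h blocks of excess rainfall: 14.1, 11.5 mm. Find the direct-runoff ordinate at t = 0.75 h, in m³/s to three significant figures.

By discrete convolution, Q_j = Σ (P_i / 10 mm) · U_{j−i}.
At t = 0.75 h (j=3): Q = (14.1/10)·22 + (11.5/10)·30 = 65.5 m³/s.

Q ≈ 65.5 m³/s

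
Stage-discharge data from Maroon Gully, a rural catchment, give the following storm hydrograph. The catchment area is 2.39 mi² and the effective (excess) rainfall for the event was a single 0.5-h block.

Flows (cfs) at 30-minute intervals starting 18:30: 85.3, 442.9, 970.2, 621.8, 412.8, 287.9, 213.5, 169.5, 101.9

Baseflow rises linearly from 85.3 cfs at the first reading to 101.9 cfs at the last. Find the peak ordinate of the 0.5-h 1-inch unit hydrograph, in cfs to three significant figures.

Direct runoff: 0.00, 355.52, 880.75, 530.27, 319.20, 192.22, 115.75, 69.67, 0.00 cfs; ΣQ_DR = 2463 cfs, peak = 880.75 cfs.
Runoff depth d = ΣQ_DR·Δt / A = 2463 × 1800 / (2.39 mi²) = 0.7986 in.
The 1-inch UH is the DRH scaled by (1 in)/d, so U_p = 880.75 × 1/0.7986 = 1100 cfs.

U_p ≈ 1100 cfs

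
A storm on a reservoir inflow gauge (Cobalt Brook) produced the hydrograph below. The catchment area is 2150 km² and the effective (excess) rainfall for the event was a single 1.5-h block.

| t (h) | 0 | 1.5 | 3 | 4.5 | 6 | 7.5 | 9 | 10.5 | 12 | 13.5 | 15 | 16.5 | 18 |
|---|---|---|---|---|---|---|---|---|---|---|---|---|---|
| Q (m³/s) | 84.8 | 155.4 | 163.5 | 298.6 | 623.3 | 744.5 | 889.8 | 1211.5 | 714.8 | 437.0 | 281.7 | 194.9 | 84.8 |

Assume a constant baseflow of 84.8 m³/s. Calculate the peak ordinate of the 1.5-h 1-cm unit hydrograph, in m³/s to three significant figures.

Direct runoff: 0.0, 70.6, 78.7, 213.8, 538.5, 659.7, 805.0, 1126.7, 630.0, 352.2, 196.9, 110.1, 0.0 m³/s; ΣQ_DR = 4782 m³/s, peak = 1126.7 m³/s.
Runoff depth d = ΣQ_DR·Δt / A = 4782 × 5400 / (2150 km²) = 12.01 mm.
The 1-cm UH is the DRH scaled by (10 mm)/d, so U_p = 1126.7 × 10/12.01 = 938 m³/s.

U_p ≈ 938 m³/s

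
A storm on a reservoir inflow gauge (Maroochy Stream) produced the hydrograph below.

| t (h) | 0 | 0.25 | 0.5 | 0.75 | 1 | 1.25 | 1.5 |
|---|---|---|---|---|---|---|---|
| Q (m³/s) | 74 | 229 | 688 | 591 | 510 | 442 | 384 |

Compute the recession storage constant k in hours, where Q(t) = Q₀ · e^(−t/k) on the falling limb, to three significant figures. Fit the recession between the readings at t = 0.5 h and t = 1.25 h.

On the falling limb, Q drops from 688 to 442 m³/s between t = 0.5 h and t = 1.25 h (Δt = 0.75 h).
k = −Δt / ln(Q₂/Q₁) = −0.75 / ln(442/688) = 1.69 h.

k ≈ 1.69 h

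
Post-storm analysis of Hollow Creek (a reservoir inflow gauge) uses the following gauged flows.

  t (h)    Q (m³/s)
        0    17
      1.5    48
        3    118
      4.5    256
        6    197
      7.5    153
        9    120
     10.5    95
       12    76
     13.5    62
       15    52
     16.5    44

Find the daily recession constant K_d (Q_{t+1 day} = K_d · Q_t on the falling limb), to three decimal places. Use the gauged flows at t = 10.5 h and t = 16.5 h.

K_d ≈ 0.046

Between t = 10.5 h and t = 16.5 h the flow falls from 95 to 44 m³/s over 4×1.5 h = 6 h.
Per-interval ratio K = (44/95)^(1/4) = 0.8250; K_d = K^(24/1.5) = 0.046.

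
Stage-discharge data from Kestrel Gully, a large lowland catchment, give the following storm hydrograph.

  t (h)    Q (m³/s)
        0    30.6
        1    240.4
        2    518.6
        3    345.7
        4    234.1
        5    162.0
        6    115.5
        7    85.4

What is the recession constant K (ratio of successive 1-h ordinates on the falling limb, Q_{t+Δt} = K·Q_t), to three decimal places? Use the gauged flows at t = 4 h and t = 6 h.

Using the recession-limb readings at t = 4 h and t = 6 h: Q falls from 234.1 to 115.5 m³/s over 2 intervals.
K = (Q₂/Q₁)^(1/2) = (115.5/234.1)^(1/2) = 0.702.

K ≈ 0.702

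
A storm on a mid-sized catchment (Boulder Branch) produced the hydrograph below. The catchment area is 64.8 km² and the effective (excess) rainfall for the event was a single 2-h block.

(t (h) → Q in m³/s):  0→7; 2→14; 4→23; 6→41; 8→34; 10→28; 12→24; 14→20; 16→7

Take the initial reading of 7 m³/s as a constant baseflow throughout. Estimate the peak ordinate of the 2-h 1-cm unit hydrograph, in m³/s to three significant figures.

Direct runoff: 0.0, 7.0, 16.0, 34.0, 27.0, 21.0, 17.0, 13.0, 0.0 m³/s; ΣQ_DR = 135.0 m³/s, peak = 34.0 m³/s.
Runoff depth d = ΣQ_DR·Δt / A = 135.0 × 7200 / (64.8 km²) = 15.00 mm.
The 1-cm UH is the DRH scaled by (10 mm)/d, so U_p = 34.0 × 10/15.00 = 22.7 m³/s.

U_p ≈ 22.7 m³/s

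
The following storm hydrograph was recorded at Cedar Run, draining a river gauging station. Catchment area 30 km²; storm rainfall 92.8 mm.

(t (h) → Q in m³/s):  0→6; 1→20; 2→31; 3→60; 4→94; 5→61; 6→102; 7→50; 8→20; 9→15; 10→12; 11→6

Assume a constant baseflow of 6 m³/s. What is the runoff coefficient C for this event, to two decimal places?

C ≈ 0.52

ΣQ_DR = 405.0 m³/s; V = ΣQ_DR·Δt = 1.458 × 10^6 m³.
Runoff depth d = V / A = 48.60 mm.
C = d / P = 48.60 / 92.8 = 0.52.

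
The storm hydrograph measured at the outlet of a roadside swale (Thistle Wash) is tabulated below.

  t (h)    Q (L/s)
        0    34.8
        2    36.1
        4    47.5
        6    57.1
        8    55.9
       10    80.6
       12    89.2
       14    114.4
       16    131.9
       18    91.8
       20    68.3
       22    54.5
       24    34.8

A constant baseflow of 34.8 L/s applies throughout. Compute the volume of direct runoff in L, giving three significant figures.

V ≈ 3.20 × 10^6 L

Direct-runoff ordinates (Q − Q_b): 0.0, 1.3, 12.7, 22.3, 21.1, 45.8, 54.4, 79.6, 97.1, 57.0, 33.5, 19.7, 0.0 L/s.
ΣQ_DR = 444.5 L/s.
With Δt = 2 h = 7200 s, V = ΣQ_DR · Δt = 444.5 × 7200 = 3.20 × 10^6 L.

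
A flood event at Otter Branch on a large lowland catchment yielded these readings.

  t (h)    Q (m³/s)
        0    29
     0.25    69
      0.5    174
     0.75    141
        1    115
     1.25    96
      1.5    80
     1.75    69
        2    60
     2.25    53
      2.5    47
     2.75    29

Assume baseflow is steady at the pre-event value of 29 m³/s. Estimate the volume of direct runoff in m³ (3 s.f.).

Direct-runoff ordinates (Q − Q_b): 0.0, 40.0, 145.0, 112.0, 86.0, 67.0, 51.0, 40.0, 31.0, 24.0, 18.0, 0.0 m³/s.
ΣQ_DR = 614.0 m³/s.
With Δt = 0.25 h = 900 s, V = ΣQ_DR · Δt = 614.0 × 900 = 5.53 × 10^5 m³.

V ≈ 5.53 × 10^5 m³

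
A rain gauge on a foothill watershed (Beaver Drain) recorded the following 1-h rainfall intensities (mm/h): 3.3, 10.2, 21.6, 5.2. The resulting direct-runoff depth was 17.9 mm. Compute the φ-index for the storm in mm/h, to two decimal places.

Only the 2 blocks with intensity above φ contribute runoff: 10.2, 21.6 mm/h.
Σ(I−φ)·Δt = d  ⇒  (10.2+21.6 − 2φ)·1 = 17.9
φ = (31.80 − 17.9/1) / 2 = 6.95 mm/h.

φ ≈ 6.95 mm/h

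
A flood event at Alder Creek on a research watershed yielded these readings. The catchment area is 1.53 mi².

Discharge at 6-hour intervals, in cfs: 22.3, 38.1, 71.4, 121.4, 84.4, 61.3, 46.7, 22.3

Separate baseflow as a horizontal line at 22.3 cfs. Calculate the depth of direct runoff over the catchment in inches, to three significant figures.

Direct runoff: 0.0, 15.8, 49.1, 99.1, 62.1, 39.0, 24.4, 0.0 cfs; ΣQ_DR = 289.5 cfs.
V = ΣQ_DR · Δt = 289.5 × 21600 s = 6.253 × 10^6 ft³.
Over A = 1.53 mi², depth = V / A = 1.76 in.

d ≈ 1.76 in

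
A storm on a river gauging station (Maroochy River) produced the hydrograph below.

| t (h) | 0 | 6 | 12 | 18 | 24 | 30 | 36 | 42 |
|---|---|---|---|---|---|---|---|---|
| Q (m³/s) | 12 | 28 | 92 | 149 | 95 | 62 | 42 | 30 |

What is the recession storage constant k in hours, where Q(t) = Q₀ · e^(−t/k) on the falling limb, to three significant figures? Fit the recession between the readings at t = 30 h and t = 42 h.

On the falling limb, Q drops from 62 to 30 m³/s between t = 30 h and t = 42 h (Δt = 12 h).
k = −Δt / ln(Q₂/Q₁) = −12 / ln(30/62) = 16.5 h.

k ≈ 16.5 h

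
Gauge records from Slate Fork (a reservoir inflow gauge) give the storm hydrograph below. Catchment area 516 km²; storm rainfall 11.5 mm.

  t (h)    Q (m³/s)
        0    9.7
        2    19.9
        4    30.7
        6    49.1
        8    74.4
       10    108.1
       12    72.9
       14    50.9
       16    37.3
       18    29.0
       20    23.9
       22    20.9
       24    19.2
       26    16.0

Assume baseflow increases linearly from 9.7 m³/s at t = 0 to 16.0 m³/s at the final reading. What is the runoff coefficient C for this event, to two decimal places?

C ≈ 0.46

ΣQ_DR = 382.1 m³/s; V = ΣQ_DR·Δt = 2.751 × 10^6 m³.
Runoff depth d = V / A = 5.332 mm.
C = d / P = 5.332 / 11.5 = 0.46.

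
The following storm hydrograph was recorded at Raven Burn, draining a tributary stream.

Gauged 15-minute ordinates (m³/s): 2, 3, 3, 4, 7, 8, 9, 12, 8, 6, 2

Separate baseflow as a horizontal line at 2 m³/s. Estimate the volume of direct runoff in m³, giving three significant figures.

Direct-runoff ordinates (Q − Q_b): 0.0, 1.0, 1.0, 2.0, 5.0, 6.0, 7.0, 10.0, 6.0, 4.0, 0.0 m³/s.
ΣQ_DR = 42.00 m³/s.
With Δt = 0.25 h = 900 s, V = ΣQ_DR · Δt = 42.00 × 900 = 37800 m³.

V ≈ 37800 m³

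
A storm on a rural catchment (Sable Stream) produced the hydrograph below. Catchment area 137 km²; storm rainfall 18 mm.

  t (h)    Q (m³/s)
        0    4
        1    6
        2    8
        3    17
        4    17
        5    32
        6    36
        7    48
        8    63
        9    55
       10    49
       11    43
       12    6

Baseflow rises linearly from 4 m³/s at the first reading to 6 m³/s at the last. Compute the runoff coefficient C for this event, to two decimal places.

C ≈ 0.47

ΣQ_DR = 319.0 m³/s; V = ΣQ_DR·Δt = 1.148 × 10^6 m³.
Runoff depth d = V / A = 8.382 mm.
C = d / P = 8.382 / 18 = 0.47.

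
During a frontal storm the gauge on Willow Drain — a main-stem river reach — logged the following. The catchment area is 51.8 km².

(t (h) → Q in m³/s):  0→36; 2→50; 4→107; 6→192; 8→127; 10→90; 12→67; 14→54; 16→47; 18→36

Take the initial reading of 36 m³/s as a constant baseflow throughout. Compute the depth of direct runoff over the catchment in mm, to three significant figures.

Direct runoff: 0.0, 14.0, 71.0, 156.0, 91.0, 54.0, 31.0, 18.0, 11.0, 0.0 m³/s; ΣQ_DR = 446.0 m³/s.
V = ΣQ_DR · Δt = 446.0 × 7200 s = 3.211 × 10^6 m³.
Over A = 51.8 km², depth = V / A = 62.0 mm.

d ≈ 62.0 mm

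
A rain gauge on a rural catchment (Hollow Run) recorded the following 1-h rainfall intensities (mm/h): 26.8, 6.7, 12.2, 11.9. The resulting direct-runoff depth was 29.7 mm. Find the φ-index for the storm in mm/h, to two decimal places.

φ ≈ 7.07 mm/h

Only the 3 blocks with intensity above φ contribute runoff: 26.8, 12.2, 11.9 mm/h.
Σ(I−φ)·Δt = d  ⇒  (26.8+12.2+11.9 − 3φ)·1 = 29.7
φ = (50.90 − 29.7/1) / 3 = 7.07 mm/h.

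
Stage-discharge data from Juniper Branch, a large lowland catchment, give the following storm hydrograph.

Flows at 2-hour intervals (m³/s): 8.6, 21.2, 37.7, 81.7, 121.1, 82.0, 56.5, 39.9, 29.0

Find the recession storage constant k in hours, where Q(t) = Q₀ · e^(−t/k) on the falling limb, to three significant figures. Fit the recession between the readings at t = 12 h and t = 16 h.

k ≈ 6.00 h

On the falling limb, Q drops from 56.5 to 29.0 m³/s between t = 12 h and t = 16 h (Δt = 4 h).
k = −Δt / ln(Q₂/Q₁) = −4 / ln(29.0/56.5) = 6.00 h.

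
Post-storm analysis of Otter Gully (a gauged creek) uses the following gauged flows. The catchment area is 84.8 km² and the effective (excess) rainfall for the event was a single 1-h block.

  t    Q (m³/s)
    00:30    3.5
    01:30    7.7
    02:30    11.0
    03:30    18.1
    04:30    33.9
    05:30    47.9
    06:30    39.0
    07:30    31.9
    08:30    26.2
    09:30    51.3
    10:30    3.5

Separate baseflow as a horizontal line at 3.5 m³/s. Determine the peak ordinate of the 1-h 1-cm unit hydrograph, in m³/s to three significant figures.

Direct runoff: 0.0, 4.2, 7.5, 14.6, 30.4, 44.4, 35.5, 28.4, 22.7, 47.8, 0.0 m³/s; ΣQ_DR = 235.5 m³/s, peak = 47.8 m³/s.
Runoff depth d = ΣQ_DR·Δt / A = 235.5 × 3600 / (84.8 km²) = 9.998 mm.
The 1-cm UH is the DRH scaled by (10 mm)/d, so U_p = 47.8 × 10/9.998 = 47.8 m³/s.

U_p ≈ 47.8 m³/s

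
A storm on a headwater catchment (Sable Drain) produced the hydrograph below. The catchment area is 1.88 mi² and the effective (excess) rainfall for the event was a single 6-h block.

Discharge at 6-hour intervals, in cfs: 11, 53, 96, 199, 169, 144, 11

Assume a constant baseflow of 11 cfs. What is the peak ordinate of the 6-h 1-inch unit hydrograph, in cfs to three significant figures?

U_p ≈ 62.7 cfs

Direct runoff: 0.0, 42.0, 85.0, 188.0, 158.0, 133.0, 0.0 cfs; ΣQ_DR = 606.0 cfs, peak = 188.0 cfs.
Runoff depth d = ΣQ_DR·Δt / A = 606.0 × 21600 / (1.88 mi²) = 2.997 in.
The 1-inch UH is the DRH scaled by (1 in)/d, so U_p = 188.0 × 1/2.997 = 62.7 cfs.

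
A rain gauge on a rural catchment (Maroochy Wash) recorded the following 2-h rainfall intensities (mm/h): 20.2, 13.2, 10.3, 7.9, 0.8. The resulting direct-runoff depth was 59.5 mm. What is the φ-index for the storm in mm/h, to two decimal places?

Only the 4 blocks with intensity above φ contribute runoff: 20.2, 13.2, 10.3, 7.9 mm/h.
Σ(I−φ)·Δt = d  ⇒  (20.2+13.2+10.3+7.9 − 4φ)·2 = 59.5
φ = (51.60 − 59.5/2) / 4 = 5.46 mm/h.

φ ≈ 5.46 mm/h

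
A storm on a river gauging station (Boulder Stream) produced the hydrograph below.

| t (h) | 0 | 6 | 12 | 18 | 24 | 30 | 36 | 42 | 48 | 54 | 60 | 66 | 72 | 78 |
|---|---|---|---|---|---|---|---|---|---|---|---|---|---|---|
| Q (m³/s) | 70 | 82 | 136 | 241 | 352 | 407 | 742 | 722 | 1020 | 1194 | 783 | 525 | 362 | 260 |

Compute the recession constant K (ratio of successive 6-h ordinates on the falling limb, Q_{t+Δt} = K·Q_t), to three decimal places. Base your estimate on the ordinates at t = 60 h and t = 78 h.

Using the recession-limb readings at t = 60 h and t = 78 h: Q falls from 783 to 260 m³/s over 3 intervals.
K = (Q₂/Q₁)^(1/3) = (260/783)^(1/3) = 0.692.

K ≈ 0.692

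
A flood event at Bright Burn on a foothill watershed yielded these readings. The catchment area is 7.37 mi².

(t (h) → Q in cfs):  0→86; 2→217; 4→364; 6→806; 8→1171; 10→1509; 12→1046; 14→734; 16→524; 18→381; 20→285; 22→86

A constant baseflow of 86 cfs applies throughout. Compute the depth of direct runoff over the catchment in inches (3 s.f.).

d ≈ 2.60 in

Direct runoff: 0.0, 131.0, 278.0, 720.0, 1085.0, 1423.0, 960.0, 648.0, 438.0, 295.0, 199.0, 0.0 cfs; ΣQ_DR = 6177 cfs.
V = ΣQ_DR · Δt = 6177 × 7200 s = 4.447 × 10^7 ft³.
Over A = 7.37 mi², depth = V / A = 2.60 in.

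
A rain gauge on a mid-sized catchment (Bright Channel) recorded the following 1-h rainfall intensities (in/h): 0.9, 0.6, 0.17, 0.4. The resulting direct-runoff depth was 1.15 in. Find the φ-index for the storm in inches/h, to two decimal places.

Only the 3 blocks with intensity above φ contribute runoff: 0.9, 0.6, 0.4 in/h.
Σ(I−φ)·Δt = d  ⇒  (0.9+0.6+0.4 − 3φ)·1 = 1.15
φ = (1.900 − 1.15/1) / 3 = 0.25 in/h.

φ ≈ 0.25 in/h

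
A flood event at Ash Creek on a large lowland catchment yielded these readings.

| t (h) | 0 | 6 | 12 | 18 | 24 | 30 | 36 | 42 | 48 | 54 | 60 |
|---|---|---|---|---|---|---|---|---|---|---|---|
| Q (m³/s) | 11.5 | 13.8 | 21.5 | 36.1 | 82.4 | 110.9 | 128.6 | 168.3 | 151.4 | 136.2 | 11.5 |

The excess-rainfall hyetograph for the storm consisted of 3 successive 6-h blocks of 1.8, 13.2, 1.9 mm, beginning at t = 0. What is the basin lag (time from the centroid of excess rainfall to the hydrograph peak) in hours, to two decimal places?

Centroid of excess rainfall: t_c = Σ P_i·t̄_i / ΣP_i = 9.0355 h (block centres at 3, 9, 15 h).
Hydrograph peak occurs at t = 42 h, so basin lag t_L = 42 − 9.0355 = 32.96 h.

t_L ≈ 32.96 h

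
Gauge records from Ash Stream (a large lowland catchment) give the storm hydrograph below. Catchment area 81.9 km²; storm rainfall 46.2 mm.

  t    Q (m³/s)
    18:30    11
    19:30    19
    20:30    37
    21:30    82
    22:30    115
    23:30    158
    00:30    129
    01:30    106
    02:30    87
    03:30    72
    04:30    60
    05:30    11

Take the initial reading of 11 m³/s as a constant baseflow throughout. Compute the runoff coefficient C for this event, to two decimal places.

ΣQ_DR = 755.0 m³/s; V = ΣQ_DR·Δt = 2.718 × 10^6 m³.
Runoff depth d = V / A = 33.19 mm.
C = d / P = 33.19 / 46.2 = 0.72.

C ≈ 0.72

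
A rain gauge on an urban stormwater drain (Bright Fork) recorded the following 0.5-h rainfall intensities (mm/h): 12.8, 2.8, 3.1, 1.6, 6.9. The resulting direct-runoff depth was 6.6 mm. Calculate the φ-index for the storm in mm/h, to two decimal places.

Only the 2 blocks with intensity above φ contribute runoff: 12.8, 6.9 mm/h.
Σ(I−φ)·Δt = d  ⇒  (12.8+6.9 − 2φ)·0.5 = 6.6
φ = (19.70 − 6.6/0.5) / 2 = 3.25 mm/h.

φ ≈ 3.25 mm/h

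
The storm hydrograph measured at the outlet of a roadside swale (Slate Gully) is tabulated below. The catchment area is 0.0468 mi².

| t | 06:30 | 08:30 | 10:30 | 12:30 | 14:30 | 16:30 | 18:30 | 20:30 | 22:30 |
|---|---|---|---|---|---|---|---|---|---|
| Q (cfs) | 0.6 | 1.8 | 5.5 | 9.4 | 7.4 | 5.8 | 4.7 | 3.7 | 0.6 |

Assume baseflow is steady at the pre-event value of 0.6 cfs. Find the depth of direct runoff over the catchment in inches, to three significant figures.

Direct runoff: 0.0, 1.2, 4.9, 8.8, 6.8, 5.2, 4.1, 3.1, 0.0 cfs; ΣQ_DR = 34.10 cfs.
V = ΣQ_DR · Δt = 34.10 × 7200 s = 2.455 × 10^5 ft³.
Over A = 0.0468 mi², depth = V / A = 2.26 in.

d ≈ 2.26 in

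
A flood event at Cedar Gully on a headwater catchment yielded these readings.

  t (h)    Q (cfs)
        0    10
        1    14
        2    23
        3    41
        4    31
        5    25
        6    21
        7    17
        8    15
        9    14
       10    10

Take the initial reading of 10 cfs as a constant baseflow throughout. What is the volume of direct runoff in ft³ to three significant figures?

V ≈ 4.00 × 10^5 ft³

Direct-runoff ordinates (Q − Q_b): 0.0, 4.0, 13.0, 31.0, 21.0, 15.0, 11.0, 7.0, 5.0, 4.0, 0.0 cfs.
ΣQ_DR = 111.0 cfs.
With Δt = 1 h = 3600 s, V = ΣQ_DR · Δt = 111.0 × 3600 = 4.00 × 10^5 ft³.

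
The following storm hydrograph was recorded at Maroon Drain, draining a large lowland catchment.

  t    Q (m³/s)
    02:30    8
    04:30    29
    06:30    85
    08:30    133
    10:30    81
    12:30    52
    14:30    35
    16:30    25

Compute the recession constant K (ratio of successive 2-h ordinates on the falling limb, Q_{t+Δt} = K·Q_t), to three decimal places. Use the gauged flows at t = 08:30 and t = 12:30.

Using the recession-limb readings at t = 08:30 and t = 12:30: Q falls from 133 to 52 m³/s over 2 intervals.
K = (Q₂/Q₁)^(1/2) = (52/133)^(1/2) = 0.625.

K ≈ 0.625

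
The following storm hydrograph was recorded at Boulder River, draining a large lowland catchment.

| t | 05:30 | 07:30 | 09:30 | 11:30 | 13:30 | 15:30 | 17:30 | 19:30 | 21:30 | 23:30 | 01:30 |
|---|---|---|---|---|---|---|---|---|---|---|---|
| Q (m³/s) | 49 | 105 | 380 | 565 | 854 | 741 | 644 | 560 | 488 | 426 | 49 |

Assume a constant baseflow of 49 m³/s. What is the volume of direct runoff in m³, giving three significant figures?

V ≈ 3.11 × 10^7 m³

Direct-runoff ordinates (Q − Q_b): 0.0, 56.0, 331.0, 516.0, 805.0, 692.0, 595.0, 511.0, 439.0, 377.0, 0.0 m³/s.
ΣQ_DR = 4322 m³/s.
With Δt = 2 h = 7200 s, V = ΣQ_DR · Δt = 4322 × 7200 = 3.11 × 10^7 m³.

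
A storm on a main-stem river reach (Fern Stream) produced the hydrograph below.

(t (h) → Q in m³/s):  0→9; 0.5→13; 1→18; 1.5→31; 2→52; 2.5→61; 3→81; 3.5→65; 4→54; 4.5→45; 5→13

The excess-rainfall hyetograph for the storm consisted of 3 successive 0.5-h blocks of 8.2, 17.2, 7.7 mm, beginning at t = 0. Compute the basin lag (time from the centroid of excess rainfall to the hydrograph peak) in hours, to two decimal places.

t_L ≈ 2.26 h

Centroid of excess rainfall: t_c = Σ P_i·t̄_i / ΣP_i = 0.7424 h (block centres at 0.25, 0.75, 1.25 h).
Hydrograph peak occurs at t = 3 h, so basin lag t_L = 3 − 0.7424 = 2.26 h.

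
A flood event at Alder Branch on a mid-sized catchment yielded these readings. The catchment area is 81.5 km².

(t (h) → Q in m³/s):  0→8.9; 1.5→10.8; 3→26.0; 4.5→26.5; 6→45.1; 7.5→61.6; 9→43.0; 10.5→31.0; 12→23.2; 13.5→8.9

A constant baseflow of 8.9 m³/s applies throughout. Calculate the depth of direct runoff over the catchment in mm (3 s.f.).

d ≈ 13.0 mm

Direct runoff: 0.0, 1.9, 17.1, 17.6, 36.2, 52.7, 34.1, 22.1, 14.3, 0.0 m³/s; ΣQ_DR = 196.0 m³/s.
V = ΣQ_DR · Δt = 196.0 × 5400 s = 1.058 × 10^6 m³.
Over A = 81.5 km², depth = V / A = 13.0 mm.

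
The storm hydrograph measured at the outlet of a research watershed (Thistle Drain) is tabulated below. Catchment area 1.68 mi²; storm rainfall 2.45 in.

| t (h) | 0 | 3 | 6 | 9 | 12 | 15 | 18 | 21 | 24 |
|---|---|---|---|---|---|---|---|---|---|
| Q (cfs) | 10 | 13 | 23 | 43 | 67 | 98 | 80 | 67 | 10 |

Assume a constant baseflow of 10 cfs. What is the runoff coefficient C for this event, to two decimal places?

C ≈ 0.36

ΣQ_DR = 321.0 cfs; V = ΣQ_DR·Δt = 3.467 × 10^6 ft³.
Runoff depth d = V / A = 0.8882 in.
C = d / P = 0.8882 / 2.45 = 0.36.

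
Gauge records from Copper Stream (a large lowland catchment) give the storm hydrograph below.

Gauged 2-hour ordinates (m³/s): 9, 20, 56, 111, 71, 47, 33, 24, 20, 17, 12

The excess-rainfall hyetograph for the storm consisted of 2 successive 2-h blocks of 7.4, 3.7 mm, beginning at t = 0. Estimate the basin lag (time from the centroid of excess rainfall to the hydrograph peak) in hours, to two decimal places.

Centroid of excess rainfall: t_c = Σ P_i·t̄_i / ΣP_i = 1.6667 h (block centres at 1, 3 h).
Hydrograph peak occurs at t = 6 h, so basin lag t_L = 6 − 1.6667 = 4.33 h.

t_L ≈ 4.33 h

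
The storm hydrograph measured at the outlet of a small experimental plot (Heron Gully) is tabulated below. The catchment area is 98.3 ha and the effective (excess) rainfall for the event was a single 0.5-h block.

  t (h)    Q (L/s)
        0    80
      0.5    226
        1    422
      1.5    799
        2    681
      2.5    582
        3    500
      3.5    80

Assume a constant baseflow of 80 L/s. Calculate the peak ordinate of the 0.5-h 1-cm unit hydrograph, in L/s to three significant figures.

U_p ≈ 1440 L/s

Direct runoff: 0.0, 146.0, 342.0, 719.0, 601.0, 502.0, 420.0, 0.0 L/s; ΣQ_DR = 2730 L/s, peak = 719.0 L/s.
Runoff depth d = ΣQ_DR·Δt / A = 2730 × 1800 / (98.3 ha) = 4.999 mm.
The 1-cm UH is the DRH scaled by (10 mm)/d, so U_p = 719.0 × 10/4.999 = 1440 L/s.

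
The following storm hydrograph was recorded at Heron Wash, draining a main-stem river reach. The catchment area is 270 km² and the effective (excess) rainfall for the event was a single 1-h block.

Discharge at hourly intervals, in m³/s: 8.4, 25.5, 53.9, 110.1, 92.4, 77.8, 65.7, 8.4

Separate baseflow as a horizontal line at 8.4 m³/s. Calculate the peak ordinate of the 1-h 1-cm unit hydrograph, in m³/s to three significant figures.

U_p ≈ 203 m³/s

Direct runoff: 0.0, 17.1, 45.5, 101.7, 84.0, 69.4, 57.3, 0.0 m³/s; ΣQ_DR = 375.0 m³/s, peak = 101.7 m³/s.
Runoff depth d = ΣQ_DR·Δt / A = 375.0 × 3600 / (270 km²) = 5.000 mm.
The 1-cm UH is the DRH scaled by (10 mm)/d, so U_p = 101.7 × 10/5.000 = 203 m³/s.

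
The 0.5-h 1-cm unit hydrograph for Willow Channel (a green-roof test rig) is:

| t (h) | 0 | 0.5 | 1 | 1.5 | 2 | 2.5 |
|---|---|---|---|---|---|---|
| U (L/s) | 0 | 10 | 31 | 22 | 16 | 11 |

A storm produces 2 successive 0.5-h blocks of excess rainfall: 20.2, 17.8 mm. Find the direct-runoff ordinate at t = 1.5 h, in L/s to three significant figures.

By discrete convolution, Q_j = Σ (P_i / 10 mm) · U_{j−i}.
At t = 1.5 h (j=3): Q = (20.2/10)·22 + (17.8/10)·31 = 99.6 L/s.

Q ≈ 99.6 L/s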